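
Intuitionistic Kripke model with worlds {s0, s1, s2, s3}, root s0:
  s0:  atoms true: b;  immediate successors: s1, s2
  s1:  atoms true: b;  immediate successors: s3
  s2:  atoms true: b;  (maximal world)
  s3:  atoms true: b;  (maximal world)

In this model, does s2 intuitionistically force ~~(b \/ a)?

Yes

s2 ||- ~~(b \/ a): no world accessible from s2 forces ~(b \/ a).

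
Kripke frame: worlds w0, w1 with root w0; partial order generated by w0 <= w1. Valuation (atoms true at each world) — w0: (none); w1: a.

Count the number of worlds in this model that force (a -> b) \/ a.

1

w0: does not force it — w0 ||-/- (a -> b) \/ a: neither disjunct is forced at w0.
w1: forces it.
Worlds forcing the formula: {w1}.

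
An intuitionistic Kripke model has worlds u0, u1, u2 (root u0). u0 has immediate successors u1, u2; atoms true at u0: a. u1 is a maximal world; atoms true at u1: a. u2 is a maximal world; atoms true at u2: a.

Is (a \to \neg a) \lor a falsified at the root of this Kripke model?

No

u0 \Vdash (a \to \neg a) \lor a via the disjunct a.
So the root u0 forces (a \to \neg a) \lor a; the model is not a countermodel.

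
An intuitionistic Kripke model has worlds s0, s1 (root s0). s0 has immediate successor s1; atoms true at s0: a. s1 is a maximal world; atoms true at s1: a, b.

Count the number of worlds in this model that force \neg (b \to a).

s0: does not force it — s0 \nVdash \neg (b \to a) since s0 is accessible from s0 and s0 \Vdash b \to a.
s1: does not force it — s1 \nVdash \neg (b \to a) since s1 is accessible from s1 and s1 \Vdash b \to a.
Worlds forcing the formula: { }.

0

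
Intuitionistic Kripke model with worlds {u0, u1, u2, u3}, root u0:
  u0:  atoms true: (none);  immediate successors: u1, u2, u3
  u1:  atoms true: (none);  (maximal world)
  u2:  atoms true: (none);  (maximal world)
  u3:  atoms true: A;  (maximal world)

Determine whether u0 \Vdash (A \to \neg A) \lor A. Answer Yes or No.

No

u0 \nVdash (A \to \neg A) \lor A: neither disjunct is forced at u0.
u0 \nVdash A \to \neg A: at the accessible world u3, u3 \Vdash A but u3 \nVdash \neg A.
u3 \nVdash \neg A since u3 is accessible from u3 and u3 \Vdash A.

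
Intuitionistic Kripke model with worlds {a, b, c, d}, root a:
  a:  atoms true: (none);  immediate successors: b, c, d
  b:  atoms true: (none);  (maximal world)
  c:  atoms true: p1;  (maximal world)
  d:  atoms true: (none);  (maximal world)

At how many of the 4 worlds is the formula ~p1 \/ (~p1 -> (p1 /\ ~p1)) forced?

3

a: does not force it — a ||-/- ~p1 \/ (~p1 -> (p1 /\ ~p1)): neither disjunct is forced at a.
b: forces it.
c: forces it.
d: forces it.
Worlds forcing the formula: {b, c, d}.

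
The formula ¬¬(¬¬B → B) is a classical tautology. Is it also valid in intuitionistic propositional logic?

This is the double negation of double-negation elimination, which is intuitionistically derivable.
By Glivenko's theorem the double negation of any classical propositional tautology is intuitionistically provable; ¬¬B → B is classically a tautology.

Yes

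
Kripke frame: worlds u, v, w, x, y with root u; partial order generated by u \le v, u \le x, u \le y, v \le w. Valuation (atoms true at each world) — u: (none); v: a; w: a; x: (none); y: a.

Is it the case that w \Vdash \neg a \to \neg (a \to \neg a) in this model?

w \Vdash \neg a \to \neg (a \to \neg a) vacuously: no world accessible from w forces the antecedent \neg a.

Yes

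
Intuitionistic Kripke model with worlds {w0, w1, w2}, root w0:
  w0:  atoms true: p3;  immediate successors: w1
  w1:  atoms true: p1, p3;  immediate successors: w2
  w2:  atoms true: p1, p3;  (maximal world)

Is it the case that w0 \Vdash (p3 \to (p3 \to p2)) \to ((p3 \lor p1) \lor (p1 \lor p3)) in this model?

Yes

w0 \Vdash (p3 \to (p3 \to p2)) \to ((p3 \lor p1) \lor (p1 \lor p3)) vacuously: no world accessible from w0 forces the antecedent p3 \to (p3 \to p2).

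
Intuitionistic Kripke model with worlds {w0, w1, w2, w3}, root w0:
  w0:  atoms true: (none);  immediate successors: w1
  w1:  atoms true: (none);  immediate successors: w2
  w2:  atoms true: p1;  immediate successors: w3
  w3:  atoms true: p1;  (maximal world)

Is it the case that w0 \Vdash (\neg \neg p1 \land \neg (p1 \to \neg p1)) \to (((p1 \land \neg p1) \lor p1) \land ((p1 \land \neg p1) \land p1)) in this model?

w0 \nVdash (\neg \neg p1 \land \neg (p1 \to \neg p1)) \to (((p1 \land \neg p1) \lor p1) \land ((p1 \land \neg p1) \land p1)): already at w0 itself, w0 \Vdash \neg \neg p1 \land \neg (p1 \to \neg p1) but w0 \nVdash ((p1 \land \neg p1) \lor p1) \land ((p1 \land \neg p1) \land p1).
w0 \nVdash ((p1 \land \neg p1) \lor p1) \land ((p1 \land \neg p1) \land p1) since w0 fails (p1 \land \neg p1) \lor p1.

No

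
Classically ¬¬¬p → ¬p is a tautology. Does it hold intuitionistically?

This is triple-negation reduction, which is intuitionistically derivable.
Assume ¬¬¬p and suppose p. Then ¬¬p (double-negation introduction), contradicting ¬¬¬p. So ¬p.

Yes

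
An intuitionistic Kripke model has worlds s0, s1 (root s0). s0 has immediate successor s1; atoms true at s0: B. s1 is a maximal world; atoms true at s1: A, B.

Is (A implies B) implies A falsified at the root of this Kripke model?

Yes

s0 does not force (A implies B) implies A: already at s0 itself, s0 forces A implies B but s0 does not force A.
s0 lacks atom A, so s0 does not force A.
So the root s0 does not force (A implies B) implies A; the model is a countermodel.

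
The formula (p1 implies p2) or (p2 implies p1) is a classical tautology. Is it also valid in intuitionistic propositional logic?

No

This is the Gödel–Dummett linearity axiom, which is not intuitionistically valid.
A Kripke countermodel: worlds w0, w1, w2; order generated by w0 <= w1, w0 <= w2; atoms true at each world — w0:{}; w1:{p1}; w2:{p2}.
w0 does not force (p1 implies p2) or (p2 implies p1): neither disjunct is forced at w0.
w0 does not force p1 implies p2: at the accessible world w1, w1 forces p1 but w1 does not force p2.
w1 lacks atom p2, so w1 does not force p2.
So the root w0 does not force the formula.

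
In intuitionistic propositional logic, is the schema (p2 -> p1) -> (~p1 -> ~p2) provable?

Yes

This is the forward direction of contraposition, which is intuitionistically derivable.
Assume p2 -> p1 and ~p1. If p2 held then p1 would follow, contradicting ~p1; so ~p2.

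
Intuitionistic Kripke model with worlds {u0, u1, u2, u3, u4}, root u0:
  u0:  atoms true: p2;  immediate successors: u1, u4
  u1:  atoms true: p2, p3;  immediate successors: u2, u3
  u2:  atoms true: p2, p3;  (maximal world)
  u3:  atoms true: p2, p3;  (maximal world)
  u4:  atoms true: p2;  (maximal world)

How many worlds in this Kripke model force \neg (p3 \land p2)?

u0: does not force it — u0 \nVdash \neg (p3 \land p2) since u1 is accessible from u0 and u1 \Vdash p3 \land p2.
u1: does not force it — u1 \nVdash \neg (p3 \land p2) since u1 is accessible from u1 and u1 \Vdash p3 \land p2.
u2: does not force it.
u3: does not force it.
u4: forces it.
Worlds forcing the formula: {u4}.

1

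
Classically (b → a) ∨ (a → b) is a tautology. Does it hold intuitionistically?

No

This is the Gödel–Dummett linearity axiom, which is not intuitionistically valid.
A Kripke countermodel: worlds s0, s1, s2; order generated by s0 ≤ s1, s0 ≤ s2; atoms true at each world — s0:{}; s1:{b}; s2:{a}.
s0 ⊮ (b → a) ∨ (a → b): neither disjunct is forced at s0.
s0 ⊮ b → a: at the accessible world s1, s1 ⊩ b but s1 ⊮ a.
s1 lacks atom a, so s1 ⊮ a.
So the root s0 does not force the formula.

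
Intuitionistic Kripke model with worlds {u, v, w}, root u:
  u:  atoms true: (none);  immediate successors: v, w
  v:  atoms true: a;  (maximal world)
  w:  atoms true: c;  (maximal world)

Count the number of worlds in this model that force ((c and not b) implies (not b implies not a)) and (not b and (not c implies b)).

1

u: does not force it — u does not force ((c and not b) implies (not b implies not a)) and (not b and (not c implies b)) since u fails not b and (not c implies b).
v: does not force it.
w: forces it.
Worlds forcing the formula: {w}.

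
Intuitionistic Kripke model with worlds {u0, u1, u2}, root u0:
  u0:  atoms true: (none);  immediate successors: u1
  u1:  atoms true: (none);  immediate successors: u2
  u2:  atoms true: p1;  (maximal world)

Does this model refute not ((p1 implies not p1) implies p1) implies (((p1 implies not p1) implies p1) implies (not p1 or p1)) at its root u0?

u0 forces not ((p1 implies not p1) implies p1) implies (((p1 implies not p1) implies p1) implies (not p1 or p1)) vacuously: no world accessible from u0 forces the antecedent not ((p1 implies not p1) implies p1).
So the root u0 forces not ((p1 implies not p1) implies p1) implies (((p1 implies not p1) implies p1) implies (not p1 or p1)); the model is not a countermodel.

No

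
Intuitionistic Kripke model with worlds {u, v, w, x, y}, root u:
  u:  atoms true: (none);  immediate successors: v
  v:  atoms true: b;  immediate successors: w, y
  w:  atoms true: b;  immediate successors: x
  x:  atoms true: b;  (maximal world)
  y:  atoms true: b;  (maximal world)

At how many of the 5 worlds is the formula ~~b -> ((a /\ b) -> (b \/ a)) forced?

5

u: forces it.
v: forces it.
w: forces it.
x: forces it.
y: forces it.
Worlds forcing the formula: {u, v, w, x, y}.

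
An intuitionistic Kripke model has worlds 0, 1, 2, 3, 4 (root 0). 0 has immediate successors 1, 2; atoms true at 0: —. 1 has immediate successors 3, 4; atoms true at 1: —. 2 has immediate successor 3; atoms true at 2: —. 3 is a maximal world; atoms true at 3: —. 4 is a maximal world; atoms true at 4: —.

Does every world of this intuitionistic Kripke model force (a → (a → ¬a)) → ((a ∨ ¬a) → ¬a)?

Yes

0 ⊩ (a → (a → ¬a)) → ((a ∨ ¬a) → ¬a): every world accessible from 0 that forces a → (a → ¬a) (namely 0, 1, 2, 3, 4) also forces (a ∨ ¬a) → ¬a.
Since the root 0 forces (a → (a → ¬a)) → ((a ∨ ¬a) → ¬a) and forcing is persistent (monotone upward), every world forces it.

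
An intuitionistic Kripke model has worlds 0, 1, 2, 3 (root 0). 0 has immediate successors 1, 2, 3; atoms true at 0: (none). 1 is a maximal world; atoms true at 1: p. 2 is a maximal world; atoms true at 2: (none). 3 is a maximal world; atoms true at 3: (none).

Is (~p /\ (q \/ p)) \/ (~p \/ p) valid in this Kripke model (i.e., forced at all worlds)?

Not every world: 0 ||-/- (~p /\ (q \/ p)) \/ (~p \/ p).
0 ||-/- (~p /\ (q \/ p)) \/ (~p \/ p): neither disjunct is forced at 0.
0 ||-/- ~p /\ (q \/ p) since 0 fails ~p.

No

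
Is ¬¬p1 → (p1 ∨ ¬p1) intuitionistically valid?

No

This is a variant of double-negation elimination (deriving excluded middle from double negation), which is not intuitionistically valid.
A Kripke countermodel: worlds u0, u1; order generated by u0 ≤ u1; atoms true at each world — u0:{}; u1:{p1}.
u0 ⊮ ¬¬p1 → (p1 ∨ ¬p1): already at u0 itself, u0 ⊩ ¬¬p1 but u0 ⊮ p1 ∨ ¬p1.
u0 ⊮ p1 ∨ ¬p1: neither disjunct is forced at u0.
u0 lacks atom p1, so u0 ⊮ p1.
So the root u0 does not force the formula.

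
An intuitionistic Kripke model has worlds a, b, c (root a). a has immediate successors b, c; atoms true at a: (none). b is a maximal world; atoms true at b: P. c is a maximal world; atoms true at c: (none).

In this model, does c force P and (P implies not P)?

c does not force P and (P implies not P) since c fails P.

No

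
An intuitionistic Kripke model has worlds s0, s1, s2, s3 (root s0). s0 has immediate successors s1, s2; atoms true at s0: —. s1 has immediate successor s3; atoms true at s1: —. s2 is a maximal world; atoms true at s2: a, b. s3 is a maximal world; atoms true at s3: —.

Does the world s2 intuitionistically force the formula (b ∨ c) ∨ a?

s2 ⊩ (b ∨ c) ∨ a via the disjunct b ∨ c.

Yes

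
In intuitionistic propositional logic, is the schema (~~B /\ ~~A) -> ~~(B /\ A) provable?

Yes

This is the distribution of double negation over conjunction, which is intuitionistically derivable.
Assume ~~B, ~~A, and ~(B /\ A). From B we'd get ~A (since B /\ A is refuted), contradicting ~~A; so ~B, contradicting ~~B.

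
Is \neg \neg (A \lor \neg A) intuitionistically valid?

This is the double negation of excluded middle, which is intuitionistically derivable.
Assuming \neg (A \lor \neg A): from A we'd get A \lor \neg A, so \neg A; but then A \lor \neg A again — contradiction. Hence \neg \neg (A \lor \neg A).

Yes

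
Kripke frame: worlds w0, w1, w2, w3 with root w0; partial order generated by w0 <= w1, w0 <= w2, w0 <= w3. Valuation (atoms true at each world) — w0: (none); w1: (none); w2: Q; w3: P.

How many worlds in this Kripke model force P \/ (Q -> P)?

2

w0: does not force it — w0 ||-/- P \/ (Q -> P): neither disjunct is forced at w0.
w1: forces it.
w2: does not force it — w2 ||-/- P \/ (Q -> P): neither disjunct is forced at w2.
w3: forces it.
Worlds forcing the formula: {w1, w3}.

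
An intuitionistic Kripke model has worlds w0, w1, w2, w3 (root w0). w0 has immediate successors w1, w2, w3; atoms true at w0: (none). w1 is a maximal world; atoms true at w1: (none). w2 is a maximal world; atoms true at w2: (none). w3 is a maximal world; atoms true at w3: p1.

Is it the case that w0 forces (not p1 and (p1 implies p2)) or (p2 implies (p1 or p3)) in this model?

Yes

w0 forces (not p1 and (p1 implies p2)) or (p2 implies (p1 or p3)) via the disjunct p2 implies (p1 or p3).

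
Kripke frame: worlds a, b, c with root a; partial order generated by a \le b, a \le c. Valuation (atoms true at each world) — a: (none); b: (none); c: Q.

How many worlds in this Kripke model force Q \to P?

1

a: does not force it — a \nVdash Q \to P: at the accessible world c, c \Vdash Q but c \nVdash P.
b: forces it.
c: does not force it — c \nVdash Q \to P: already at c itself, c \Vdash Q but c \nVdash P.
Worlds forcing the formula: {b}.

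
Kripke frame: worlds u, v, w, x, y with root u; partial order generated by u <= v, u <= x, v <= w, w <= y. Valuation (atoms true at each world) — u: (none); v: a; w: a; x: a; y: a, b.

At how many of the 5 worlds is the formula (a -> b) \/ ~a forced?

1

u: does not force it — u ||-/- (a -> b) \/ ~a: neither disjunct is forced at u.
v: does not force it.
w: does not force it.
x: does not force it.
y: forces it.
Worlds forcing the formula: {y}.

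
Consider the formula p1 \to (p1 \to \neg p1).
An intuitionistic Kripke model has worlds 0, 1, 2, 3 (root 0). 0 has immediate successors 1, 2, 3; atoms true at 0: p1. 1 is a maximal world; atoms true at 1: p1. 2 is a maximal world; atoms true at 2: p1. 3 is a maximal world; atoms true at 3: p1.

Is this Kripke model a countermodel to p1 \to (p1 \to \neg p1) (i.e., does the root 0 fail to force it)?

0 \nVdash p1 \to (p1 \to \neg p1): already at 0 itself, 0 \Vdash p1 but 0 \nVdash p1 \to \neg p1.
0 \nVdash p1 \to \neg p1: already at 0 itself, 0 \Vdash p1 but 0 \nVdash \neg p1.
0 \nVdash \neg p1 since 0 is accessible from 0 and 0 \Vdash p1.
So the root 0 does not force p1 \to (p1 \to \neg p1); the model is a countermodel.

Yes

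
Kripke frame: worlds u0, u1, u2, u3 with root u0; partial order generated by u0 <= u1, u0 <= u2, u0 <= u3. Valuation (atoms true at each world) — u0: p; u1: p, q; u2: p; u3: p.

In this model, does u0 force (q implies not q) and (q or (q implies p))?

No

u0 does not force (q implies not q) and (q or (q implies p)) since u0 fails q implies not q.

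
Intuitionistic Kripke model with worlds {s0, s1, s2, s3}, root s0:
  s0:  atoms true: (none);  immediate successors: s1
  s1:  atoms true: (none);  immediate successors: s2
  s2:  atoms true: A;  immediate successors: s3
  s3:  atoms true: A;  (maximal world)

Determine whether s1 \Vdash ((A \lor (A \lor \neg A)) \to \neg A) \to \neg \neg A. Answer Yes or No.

s1 \Vdash ((A \lor (A \lor \neg A)) \to \neg A) \to \neg \neg A vacuously: no world accessible from s1 forces the antecedent (A \lor (A \lor \neg A)) \to \neg A.

Yes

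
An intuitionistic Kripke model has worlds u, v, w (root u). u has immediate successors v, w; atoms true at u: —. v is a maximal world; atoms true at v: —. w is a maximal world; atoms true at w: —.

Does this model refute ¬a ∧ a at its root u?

u ⊮ ¬a ∧ a since u fails a.
So the root u does not force ¬a ∧ a; the model is a countermodel.

Yes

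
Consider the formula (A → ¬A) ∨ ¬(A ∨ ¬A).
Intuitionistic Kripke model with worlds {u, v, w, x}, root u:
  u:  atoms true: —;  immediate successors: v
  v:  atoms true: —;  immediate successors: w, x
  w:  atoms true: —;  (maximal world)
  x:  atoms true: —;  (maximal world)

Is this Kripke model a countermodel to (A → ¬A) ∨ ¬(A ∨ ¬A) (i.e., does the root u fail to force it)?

u ⊩ (A → ¬A) ∨ ¬(A ∨ ¬A) via the disjunct A → ¬A.
So the root u forces (A → ¬A) ∨ ¬(A ∨ ¬A); the model is not a countermodel.

No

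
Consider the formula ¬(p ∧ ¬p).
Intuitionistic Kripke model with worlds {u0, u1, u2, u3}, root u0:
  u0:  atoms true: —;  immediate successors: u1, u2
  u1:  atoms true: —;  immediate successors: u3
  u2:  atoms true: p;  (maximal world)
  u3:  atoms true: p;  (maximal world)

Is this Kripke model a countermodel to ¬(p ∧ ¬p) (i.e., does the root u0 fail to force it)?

No

u0 ⊩ ¬(p ∧ ¬p): no world accessible from u0 forces p ∧ ¬p.
So the root u0 forces ¬(p ∧ ¬p); the model is not a countermodel.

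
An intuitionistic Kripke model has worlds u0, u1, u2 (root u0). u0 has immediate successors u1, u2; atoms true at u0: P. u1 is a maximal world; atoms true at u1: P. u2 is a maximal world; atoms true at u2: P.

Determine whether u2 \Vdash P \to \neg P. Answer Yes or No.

No

u2 \nVdash P \to \neg P: already at u2 itself, u2 \Vdash P but u2 \nVdash \neg P.
u2 \nVdash \neg P since u2 is accessible from u2 and u2 \Vdash P.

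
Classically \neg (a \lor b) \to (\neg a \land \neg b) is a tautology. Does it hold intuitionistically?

Yes

This is a constructively valid De Morgan direction (negated disjunction to conjunction of negations), which is intuitionistically derivable.
From \neg (a \lor b): if a held then a \lor b would, contradiction — so \neg a; similarly \neg b.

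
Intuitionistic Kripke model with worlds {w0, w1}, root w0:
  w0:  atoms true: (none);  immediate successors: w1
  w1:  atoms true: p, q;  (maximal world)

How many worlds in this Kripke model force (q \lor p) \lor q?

1

w0: does not force it — w0 \nVdash (q \lor p) \lor q: neither disjunct is forced at w0.
w1: forces it.
Worlds forcing the formula: {w1}.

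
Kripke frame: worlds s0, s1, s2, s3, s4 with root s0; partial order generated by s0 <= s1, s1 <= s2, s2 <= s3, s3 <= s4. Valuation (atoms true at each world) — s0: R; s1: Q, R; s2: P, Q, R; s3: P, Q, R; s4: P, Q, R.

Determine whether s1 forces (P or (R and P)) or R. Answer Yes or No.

s1 forces (P or (R and P)) or R via the disjunct R.

Yes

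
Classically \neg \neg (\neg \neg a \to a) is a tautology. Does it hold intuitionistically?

Yes

This is the double negation of double-negation elimination, which is intuitionistically derivable.
By Glivenko's theorem the double negation of any classical propositional tautology is intuitionistically provable; \neg \neg a \to a is classically a tautology.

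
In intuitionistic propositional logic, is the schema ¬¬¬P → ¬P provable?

Yes

This is triple-negation reduction, which is intuitionistically derivable.
Assume ¬¬¬P and suppose P. Then ¬¬P (double-negation introduction), contradicting ¬¬¬P. So ¬P.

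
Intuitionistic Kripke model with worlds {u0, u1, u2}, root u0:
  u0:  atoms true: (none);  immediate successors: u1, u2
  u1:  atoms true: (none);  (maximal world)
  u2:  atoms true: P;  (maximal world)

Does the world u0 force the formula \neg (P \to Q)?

No

u0 \nVdash \neg (P \to Q) since u1 is accessible from u0 and u1 \Vdash P \to Q.
u1 \Vdash P \to Q vacuously: no world accessible from u1 forces the antecedent P.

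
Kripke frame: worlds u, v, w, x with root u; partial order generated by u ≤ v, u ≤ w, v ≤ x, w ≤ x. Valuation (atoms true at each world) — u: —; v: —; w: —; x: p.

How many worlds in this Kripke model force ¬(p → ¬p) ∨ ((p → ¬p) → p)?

4

u: forces it.
v: forces it.
w: forces it.
x: forces it.
Worlds forcing the formula: {u, v, w, x}.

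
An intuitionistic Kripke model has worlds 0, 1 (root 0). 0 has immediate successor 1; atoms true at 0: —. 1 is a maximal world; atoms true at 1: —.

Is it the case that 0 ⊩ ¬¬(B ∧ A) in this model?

0 ⊮ ¬¬(B ∧ A) since 0 is accessible from 0 and 0 ⊩ ¬(B ∧ A).
0 ⊩ ¬(B ∧ A): no world accessible from 0 forces B ∧ A.

No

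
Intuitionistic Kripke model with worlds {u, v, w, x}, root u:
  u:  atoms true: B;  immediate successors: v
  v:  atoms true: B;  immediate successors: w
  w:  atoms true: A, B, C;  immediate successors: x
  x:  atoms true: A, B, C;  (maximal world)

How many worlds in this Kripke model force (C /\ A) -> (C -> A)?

u: forces it.
v: forces it.
w: forces it.
x: forces it.
Worlds forcing the formula: {u, v, w, x}.

4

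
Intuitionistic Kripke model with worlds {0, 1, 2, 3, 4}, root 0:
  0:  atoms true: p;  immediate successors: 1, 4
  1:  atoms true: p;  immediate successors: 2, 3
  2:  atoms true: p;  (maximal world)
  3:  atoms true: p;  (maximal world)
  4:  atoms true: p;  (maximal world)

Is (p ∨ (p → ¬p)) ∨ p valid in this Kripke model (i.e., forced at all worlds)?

0 ⊩ (p ∨ (p → ¬p)) ∨ p via the disjunct p ∨ (p → ¬p).
Since the root 0 forces (p ∨ (p → ¬p)) ∨ p and forcing is persistent (monotone upward), every world forces it.

Yes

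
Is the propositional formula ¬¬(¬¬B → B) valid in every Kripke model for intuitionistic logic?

Yes

This is the double negation of double-negation elimination, which is intuitionistically derivable.
By Glivenko's theorem the double negation of any classical propositional tautology is intuitionistically provable; ¬¬B → B is classically a tautology.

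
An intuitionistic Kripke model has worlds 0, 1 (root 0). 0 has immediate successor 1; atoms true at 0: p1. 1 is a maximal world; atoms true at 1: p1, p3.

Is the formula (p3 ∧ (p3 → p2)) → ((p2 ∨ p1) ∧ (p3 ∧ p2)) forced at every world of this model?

Yes

0 ⊩ (p3 ∧ (p3 → p2)) → ((p2 ∨ p1) ∧ (p3 ∧ p2)) vacuously: no world accessible from 0 forces the antecedent p3 ∧ (p3 → p2).
Since the root 0 forces (p3 ∧ (p3 → p2)) → ((p2 ∨ p1) ∧ (p3 ∧ p2)) and forcing is persistent (monotone upward), every world forces it.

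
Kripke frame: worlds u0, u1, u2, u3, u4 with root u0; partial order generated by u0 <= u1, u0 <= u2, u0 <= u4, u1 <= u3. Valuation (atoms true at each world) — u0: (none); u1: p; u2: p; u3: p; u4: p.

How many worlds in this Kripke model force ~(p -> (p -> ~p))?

5

u0: forces it.
u1: forces it.
u2: forces it.
u3: forces it.
u4: forces it.
Worlds forcing the formula: {u0, u1, u2, u3, u4}.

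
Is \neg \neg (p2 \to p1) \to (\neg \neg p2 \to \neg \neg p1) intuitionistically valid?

This is the distribution of double negation over implication, which is intuitionistically derivable.
Assume \neg \neg (p2 \to p1) and \neg \neg p2; suppose \neg p1. Then p2 \to p1 would give \neg p2 (by contraposition), contradicting \neg \neg p2; so \neg (p2 \to p1), contradicting \neg \neg (p2 \to p1). Hence \neg \neg p1.

Yes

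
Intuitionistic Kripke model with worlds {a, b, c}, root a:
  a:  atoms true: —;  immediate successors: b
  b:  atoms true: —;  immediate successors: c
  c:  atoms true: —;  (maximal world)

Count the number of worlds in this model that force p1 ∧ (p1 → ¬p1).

a: does not force it — a ⊮ p1 ∧ (p1 → ¬p1) since a fails p1.
b: does not force it.
c: does not force it.
Worlds forcing the formula: { }.

0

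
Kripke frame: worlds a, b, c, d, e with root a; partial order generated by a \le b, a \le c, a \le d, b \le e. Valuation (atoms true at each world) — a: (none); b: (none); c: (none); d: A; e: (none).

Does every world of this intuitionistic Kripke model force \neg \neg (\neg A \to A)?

Not every world: a \nVdash \neg \neg (\neg A \to A).
a \nVdash \neg \neg (\neg A \to A) since b is accessible from a and b \Vdash \neg (\neg A \to A).
b \Vdash \neg (\neg A \to A): no world accessible from b forces \neg A \to A.

No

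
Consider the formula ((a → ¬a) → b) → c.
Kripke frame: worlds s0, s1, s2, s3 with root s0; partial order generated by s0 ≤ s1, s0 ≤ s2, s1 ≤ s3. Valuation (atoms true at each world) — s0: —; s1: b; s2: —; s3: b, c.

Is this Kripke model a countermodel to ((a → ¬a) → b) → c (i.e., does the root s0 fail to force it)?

s0 ⊮ ((a → ¬a) → b) → c: at the accessible world s1, s1 ⊩ (a → ¬a) → b but s1 ⊮ c.
s1 lacks atom c, so s1 ⊮ c.
So the root s0 does not force ((a → ¬a) → b) → c; the model is a countermodel.

Yes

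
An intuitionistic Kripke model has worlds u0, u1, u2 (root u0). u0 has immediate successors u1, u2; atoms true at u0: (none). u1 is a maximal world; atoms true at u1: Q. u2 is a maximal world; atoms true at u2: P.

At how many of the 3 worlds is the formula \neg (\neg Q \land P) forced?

u0: does not force it — u0 \nVdash \neg (\neg Q \land P) since u2 is accessible from u0 and u2 \Vdash \neg Q \land P.
u1: forces it.
u2: does not force it — u2 \nVdash \neg (\neg Q \land P) since u2 is accessible from u2 and u2 \Vdash \neg Q \land P.
Worlds forcing the formula: {u1}.

1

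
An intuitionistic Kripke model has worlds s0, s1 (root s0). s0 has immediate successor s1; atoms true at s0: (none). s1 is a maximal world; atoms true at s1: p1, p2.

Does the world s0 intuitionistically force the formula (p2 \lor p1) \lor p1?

s0 \nVdash (p2 \lor p1) \lor p1: neither disjunct is forced at s0.
s0 \nVdash p2 \lor p1: neither disjunct is forced at s0.
s0 lacks atom p2, so s0 \nVdash p2.

No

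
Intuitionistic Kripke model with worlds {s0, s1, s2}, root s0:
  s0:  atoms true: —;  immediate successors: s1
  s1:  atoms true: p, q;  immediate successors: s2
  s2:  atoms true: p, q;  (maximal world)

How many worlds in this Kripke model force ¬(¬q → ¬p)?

0

s0: does not force it — s0 ⊮ ¬(¬q → ¬p) since s0 is accessible from s0 and s0 ⊩ ¬q → ¬p.
s1: does not force it — s1 ⊮ ¬(¬q → ¬p) since s1 is accessible from s1 and s1 ⊩ ¬q → ¬p.
s2: does not force it.
Worlds forcing the formula: { }.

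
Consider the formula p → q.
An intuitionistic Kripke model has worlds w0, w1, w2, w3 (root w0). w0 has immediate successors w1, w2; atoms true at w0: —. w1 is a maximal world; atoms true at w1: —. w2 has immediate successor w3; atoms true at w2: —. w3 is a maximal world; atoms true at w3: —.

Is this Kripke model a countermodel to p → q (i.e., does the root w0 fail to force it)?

No

w0 ⊩ p → q vacuously: no world accessible from w0 forces the antecedent p.
So the root w0 forces p → q; the model is not a countermodel.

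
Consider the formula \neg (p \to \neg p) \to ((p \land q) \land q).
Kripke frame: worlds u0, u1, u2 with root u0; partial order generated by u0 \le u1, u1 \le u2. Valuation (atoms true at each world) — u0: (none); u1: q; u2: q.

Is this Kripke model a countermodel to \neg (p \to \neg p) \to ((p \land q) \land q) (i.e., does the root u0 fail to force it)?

u0 \Vdash \neg (p \to \neg p) \to ((p \land q) \land q) vacuously: no world accessible from u0 forces the antecedent \neg (p \to \neg p).
So the root u0 forces \neg (p \to \neg p) \to ((p \land q) \land q); the model is not a countermodel.

No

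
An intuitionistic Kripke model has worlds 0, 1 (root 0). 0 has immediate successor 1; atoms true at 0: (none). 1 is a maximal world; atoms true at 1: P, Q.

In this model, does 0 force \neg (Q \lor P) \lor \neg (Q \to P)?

No

0 \nVdash \neg (Q \lor P) \lor \neg (Q \to P): neither disjunct is forced at 0.
0 \nVdash \neg (Q \lor P) since 1 is accessible from 0 and 1 \Vdash Q \lor P.
1 \Vdash Q \lor P via the disjunct Q.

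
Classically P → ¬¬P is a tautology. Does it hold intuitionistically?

This is double-negation introduction, which is intuitionistically derivable.
If a world forces P then every accessible world forces P (persistence), so none forces ¬P; hence ¬¬P.

Yes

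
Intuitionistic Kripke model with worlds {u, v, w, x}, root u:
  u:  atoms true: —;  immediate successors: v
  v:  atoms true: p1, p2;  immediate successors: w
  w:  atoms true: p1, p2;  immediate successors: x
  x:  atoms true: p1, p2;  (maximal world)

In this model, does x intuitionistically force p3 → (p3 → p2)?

x ⊩ p3 → (p3 → p2) vacuously: no world accessible from x forces the antecedent p3.

Yes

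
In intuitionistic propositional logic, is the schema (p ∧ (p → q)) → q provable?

This is modus ponens in implicational form, which is intuitionistically derivable.
If a world forces p and p → q, then applying the implication at that world (which is accessible from itself) gives q.

Yes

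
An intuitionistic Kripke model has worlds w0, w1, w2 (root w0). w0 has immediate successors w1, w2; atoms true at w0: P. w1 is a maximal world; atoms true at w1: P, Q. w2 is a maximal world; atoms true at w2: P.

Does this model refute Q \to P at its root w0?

w0 \Vdash Q \to P: every world accessible from w0 that forces Q (namely w1) also forces P.
So the root w0 forces Q \to P; the model is not a countermodel.

No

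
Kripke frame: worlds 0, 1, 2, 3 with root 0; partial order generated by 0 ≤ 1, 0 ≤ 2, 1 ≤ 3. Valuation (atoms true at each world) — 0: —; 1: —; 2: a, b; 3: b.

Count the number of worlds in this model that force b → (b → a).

1

0: does not force it — 0 ⊮ b → (b → a): at the accessible world 3, 3 ⊩ b but 3 ⊮ b → a.
1: does not force it — 1 ⊮ b → (b → a): at the accessible world 3, 3 ⊩ b but 3 ⊮ b → a.
2: forces it.
3: does not force it.
Worlds forcing the formula: {2}.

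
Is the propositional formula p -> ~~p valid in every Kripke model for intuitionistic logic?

This is double-negation introduction, which is intuitionistically derivable.
If a world forces p then every accessible world forces p (persistence), so none forces ~p; hence ~~p.

Yes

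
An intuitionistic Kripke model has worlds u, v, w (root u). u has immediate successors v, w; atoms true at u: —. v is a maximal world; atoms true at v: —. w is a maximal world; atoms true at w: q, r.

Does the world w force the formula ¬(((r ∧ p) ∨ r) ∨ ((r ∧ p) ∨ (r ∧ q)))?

No

w ⊮ ¬(((r ∧ p) ∨ r) ∨ ((r ∧ p) ∨ (r ∧ q))) since w is accessible from w and w ⊩ ((r ∧ p) ∨ r) ∨ ((r ∧ p) ∨ (r ∧ q)).
w ⊩ ((r ∧ p) ∨ r) ∨ ((r ∧ p) ∨ (r ∧ q)) via the disjunct (r ∧ p) ∨ r.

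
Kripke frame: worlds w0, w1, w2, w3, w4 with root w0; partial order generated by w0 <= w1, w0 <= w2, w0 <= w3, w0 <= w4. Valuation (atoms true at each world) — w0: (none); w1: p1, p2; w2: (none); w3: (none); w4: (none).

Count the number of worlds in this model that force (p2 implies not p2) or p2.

4

w0: does not force it — w0 does not force (p2 implies not p2) or p2: neither disjunct is forced at w0.
w1: forces it.
w2: forces it.
w3: forces it.
w4: forces it.
Worlds forcing the formula: {w1, w2, w3, w4}.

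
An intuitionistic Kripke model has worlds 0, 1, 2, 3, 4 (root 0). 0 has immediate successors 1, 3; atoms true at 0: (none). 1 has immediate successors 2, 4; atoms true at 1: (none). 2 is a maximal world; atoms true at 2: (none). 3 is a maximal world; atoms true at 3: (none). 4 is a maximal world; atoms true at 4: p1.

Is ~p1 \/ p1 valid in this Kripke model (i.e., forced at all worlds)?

Not every world: 0 ||-/- ~p1 \/ p1.
0 ||-/- ~p1 \/ p1: neither disjunct is forced at 0.
0 ||-/- ~p1 since 4 is accessible from 0 and 4 ||- p1.

No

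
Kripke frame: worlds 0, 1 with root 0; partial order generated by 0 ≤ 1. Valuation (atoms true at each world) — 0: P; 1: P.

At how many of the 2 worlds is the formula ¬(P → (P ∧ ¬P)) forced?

2

0: forces it.
1: forces it.
Worlds forcing the formula: {0, 1}.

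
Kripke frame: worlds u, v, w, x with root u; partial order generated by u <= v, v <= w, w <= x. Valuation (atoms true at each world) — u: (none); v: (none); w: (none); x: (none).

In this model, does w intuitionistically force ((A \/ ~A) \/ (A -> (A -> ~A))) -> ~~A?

No

w ||-/- ((A \/ ~A) \/ (A -> (A -> ~A))) -> ~~A: already at w itself, w ||- (A \/ ~A) \/ (A -> (A -> ~A)) but w ||-/- ~~A.
w ||-/- ~~A since w is accessible from w and w ||- ~A.
w ||- ~A: no world accessible from w forces A.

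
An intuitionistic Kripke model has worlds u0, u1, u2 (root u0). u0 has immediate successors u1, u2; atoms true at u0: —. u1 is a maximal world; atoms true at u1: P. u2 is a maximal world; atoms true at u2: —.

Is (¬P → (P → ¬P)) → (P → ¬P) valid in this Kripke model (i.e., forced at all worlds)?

Not every world: u0 ⊮ (¬P → (P → ¬P)) → (P → ¬P).
u0 ⊮ (¬P → (P → ¬P)) → (P → ¬P): already at u0 itself, u0 ⊩ ¬P → (P → ¬P) but u0 ⊮ P → ¬P.
u0 ⊮ P → ¬P: at the accessible world u1, u1 ⊩ P but u1 ⊮ ¬P.

No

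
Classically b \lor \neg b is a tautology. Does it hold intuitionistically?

No

This is the law of excluded middle, which is not intuitionistically valid.
A Kripke countermodel: worlds u, v; order generated by u \le v; atoms true at each world — u:{}; v:{b}.
u \nVdash b \lor \neg b: neither disjunct is forced at u.
u lacks atom b, so u \nVdash b.
So the root u does not force the formula.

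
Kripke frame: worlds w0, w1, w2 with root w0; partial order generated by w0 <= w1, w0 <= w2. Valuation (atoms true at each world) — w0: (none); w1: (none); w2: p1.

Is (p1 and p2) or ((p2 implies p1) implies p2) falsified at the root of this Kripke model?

Yes

w0 does not force (p1 and p2) or ((p2 implies p1) implies p2): neither disjunct is forced at w0.
w0 does not force p1 and p2 since w0 fails p1.
So the root w0 does not force (p1 and p2) or ((p2 implies p1) implies p2); the model is a countermodel.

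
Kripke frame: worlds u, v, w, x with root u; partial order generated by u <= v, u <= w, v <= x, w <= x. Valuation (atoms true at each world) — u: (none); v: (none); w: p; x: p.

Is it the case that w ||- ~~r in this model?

No

w ||-/- ~~r since w is accessible from w and w ||- ~r.
w ||- ~r: no world accessible from w forces r.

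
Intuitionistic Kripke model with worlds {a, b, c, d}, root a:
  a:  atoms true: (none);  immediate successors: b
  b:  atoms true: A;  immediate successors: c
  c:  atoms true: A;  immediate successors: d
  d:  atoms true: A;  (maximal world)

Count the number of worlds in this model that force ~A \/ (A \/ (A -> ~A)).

a: does not force it — a ||-/- ~A \/ (A \/ (A -> ~A)): neither disjunct is forced at a.
b: forces it.
c: forces it.
d: forces it.
Worlds forcing the formula: {b, c, d}.

3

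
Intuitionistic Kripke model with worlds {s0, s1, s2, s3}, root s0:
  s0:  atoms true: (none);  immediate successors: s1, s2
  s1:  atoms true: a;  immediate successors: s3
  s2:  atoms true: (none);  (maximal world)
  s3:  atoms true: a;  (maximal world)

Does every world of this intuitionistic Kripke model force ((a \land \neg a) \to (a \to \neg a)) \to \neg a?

Not every world: s0 \nVdash ((a \land \neg a) \to (a \to \neg a)) \to \neg a.
s0 \nVdash ((a \land \neg a) \to (a \to \neg a)) \to \neg a: already at s0 itself, s0 \Vdash (a \land \neg a) \to (a \to \neg a) but s0 \nVdash \neg a.
s0 \nVdash \neg a since s1 is accessible from s0 and s1 \Vdash a.

No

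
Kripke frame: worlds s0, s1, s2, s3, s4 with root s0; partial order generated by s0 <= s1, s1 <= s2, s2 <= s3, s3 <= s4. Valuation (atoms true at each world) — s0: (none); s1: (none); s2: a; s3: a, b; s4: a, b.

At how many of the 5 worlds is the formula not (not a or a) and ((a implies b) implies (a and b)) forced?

s0: does not force it — s0 does not force not (not a or a) and ((a implies b) implies (a and b)) since s0 fails not (not a or a).
s1: does not force it.
s2: does not force it.
s3: does not force it.
s4: does not force it.
Worlds forcing the formula: { }.

0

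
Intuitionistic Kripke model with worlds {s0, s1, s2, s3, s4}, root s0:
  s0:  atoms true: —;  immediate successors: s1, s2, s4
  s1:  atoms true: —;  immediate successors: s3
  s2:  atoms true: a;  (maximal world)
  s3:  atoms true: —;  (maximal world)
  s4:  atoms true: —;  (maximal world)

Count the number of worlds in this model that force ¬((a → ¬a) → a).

s0: does not force it — s0 ⊮ ¬((a → ¬a) → a) since s2 is accessible from s0 and s2 ⊩ (a → ¬a) → a.
s1: forces it.
s2: does not force it — s2 ⊮ ¬((a → ¬a) → a) since s2 is accessible from s2 and s2 ⊩ (a → ¬a) → a.
s3: forces it.
s4: forces it.
Worlds forcing the formula: {s1, s3, s4}.

3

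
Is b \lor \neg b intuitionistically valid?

No

This is the law of excluded middle, which is not intuitionistically valid.
A Kripke countermodel: worlds 0, 1; order generated by 0 \le 1; atoms true at each world — 0:{}; 1:{b}.
0 \nVdash b \lor \neg b: neither disjunct is forced at 0.
0 lacks atom b, so 0 \nVdash b.
So the root 0 does not force the formula.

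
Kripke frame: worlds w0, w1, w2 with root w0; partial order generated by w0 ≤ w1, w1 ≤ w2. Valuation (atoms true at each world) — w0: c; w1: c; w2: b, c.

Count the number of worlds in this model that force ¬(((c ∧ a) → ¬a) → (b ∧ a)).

w0: forces it.
w1: forces it.
w2: forces it.
Worlds forcing the formula: {w0, w1, w2}.

3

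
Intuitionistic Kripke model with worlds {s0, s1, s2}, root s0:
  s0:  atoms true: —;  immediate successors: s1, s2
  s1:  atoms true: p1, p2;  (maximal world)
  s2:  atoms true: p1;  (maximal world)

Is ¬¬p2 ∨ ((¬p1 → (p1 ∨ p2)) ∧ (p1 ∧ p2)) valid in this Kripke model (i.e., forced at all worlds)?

No

Not every world: s0 ⊮ ¬¬p2 ∨ ((¬p1 → (p1 ∨ p2)) ∧ (p1 ∧ p2)).
s0 ⊮ ¬¬p2 ∨ ((¬p1 → (p1 ∨ p2)) ∧ (p1 ∧ p2)): neither disjunct is forced at s0.
s0 ⊮ ¬¬p2 since s2 is accessible from s0 and s2 ⊩ ¬p2.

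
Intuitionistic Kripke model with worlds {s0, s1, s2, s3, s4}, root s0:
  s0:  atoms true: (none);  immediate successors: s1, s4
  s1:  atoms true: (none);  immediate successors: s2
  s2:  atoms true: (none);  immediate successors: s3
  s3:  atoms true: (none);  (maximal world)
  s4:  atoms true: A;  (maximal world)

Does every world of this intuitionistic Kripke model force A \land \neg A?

No

Not every world: s0 \nVdash A \land \neg A.
s0 \nVdash A \land \neg A since s0 fails A.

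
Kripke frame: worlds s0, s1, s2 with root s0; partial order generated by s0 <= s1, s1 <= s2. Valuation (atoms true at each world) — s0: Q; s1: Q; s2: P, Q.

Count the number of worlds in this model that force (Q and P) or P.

1

s0: does not force it — s0 does not force (Q and P) or P: neither disjunct is forced at s0.
s1: does not force it — s1 does not force (Q and P) or P: neither disjunct is forced at s1.
s2: forces it.
Worlds forcing the formula: {s2}.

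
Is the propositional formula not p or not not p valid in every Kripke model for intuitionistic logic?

This is the weak law of excluded middle, which is not intuitionistically valid.
A Kripke countermodel: worlds w0, w1, w2; order generated by w0 <= w1, w0 <= w2; atoms true at each world — w0:{}; w1:{p}; w2:{}.
w0 does not force not p or not not p: neither disjunct is forced at w0.
w0 does not force not p since w1 is accessible from w0 and w1 forces p.
So the root w0 does not force the formula.

No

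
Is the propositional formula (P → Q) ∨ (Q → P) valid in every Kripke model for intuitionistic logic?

No

This is the Gödel–Dummett linearity axiom, which is not intuitionistically valid.
A Kripke countermodel: worlds s0, s1, s2; order generated by s0 ≤ s1, s0 ≤ s2; atoms true at each world — s0:{}; s1:{P}; s2:{Q}.
s0 ⊮ (P → Q) ∨ (Q → P): neither disjunct is forced at s0.
s0 ⊮ P → Q: at the accessible world s1, s1 ⊩ P but s1 ⊮ Q.
s1 lacks atom Q, so s1 ⊮ Q.
So the root s0 does not force the formula.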